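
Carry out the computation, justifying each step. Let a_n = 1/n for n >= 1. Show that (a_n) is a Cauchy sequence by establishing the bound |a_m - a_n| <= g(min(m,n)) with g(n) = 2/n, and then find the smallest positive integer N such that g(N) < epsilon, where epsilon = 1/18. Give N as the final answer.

For any m, n >= 1, by the triangle inequality:
|a_m - a_n| = |1/m - 1/n| <= 1/m + 1/n <= 2/min(m,n).
So g(n) = 2/n bounds the Cauchy difference. Since g(n) -> 0, (a_n) is Cauchy.
Now solve g(N) < 1/18: 2/N < 1/18 <=> N > 2 / (1/18) = 36.
The smallest integer strictly greater than 36 is N = 37.
Check: g(37) = 2/37 = 2/37 < 1/18; g(36) = 1/18 >= 1/18. So N = 37.

37


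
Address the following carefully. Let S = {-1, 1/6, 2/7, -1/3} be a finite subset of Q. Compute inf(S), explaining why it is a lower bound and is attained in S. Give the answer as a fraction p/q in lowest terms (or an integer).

S is finite, so inf(S) = min(S).
Sorted increasing:
-1, -1/3, 1/6, 2/7
The extremum is -1.
For every x in S, x >= -1. And -1 is in S, so it is attained.
Therefore inf(S) = -1.

-1


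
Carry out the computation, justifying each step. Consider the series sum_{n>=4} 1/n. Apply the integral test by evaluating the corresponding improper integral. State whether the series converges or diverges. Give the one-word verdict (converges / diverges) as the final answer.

Let f(x) = 1/x. Then f is positive, continuous, and decreasing on [4, infinity), so the integral test applies.
Compute the improper integral int_{4}^infinity f(x) dx:
  antiderivative F(x) = log(x).
  As x -> infinity, log(x) -> infinity.
  So int = infinity - log(4) = infinity. By the integral test, the series diverges.

diverges


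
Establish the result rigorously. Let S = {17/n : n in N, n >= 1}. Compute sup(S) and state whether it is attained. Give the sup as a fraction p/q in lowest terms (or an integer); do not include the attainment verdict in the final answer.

Analysis:
- Values: 17, 17/2, 17/3, 17/4, ... strictly decreasing.
- The maximum is 17 (n=1); sup = 17 (attained).
- The set is bounded below by 0; 17/n -> 0 so 0 is the greatest lower bound.
- 0 is not in the set, so inf = 0 is not attained.
Conclusion: sup(S) = 17, attained in S.

17


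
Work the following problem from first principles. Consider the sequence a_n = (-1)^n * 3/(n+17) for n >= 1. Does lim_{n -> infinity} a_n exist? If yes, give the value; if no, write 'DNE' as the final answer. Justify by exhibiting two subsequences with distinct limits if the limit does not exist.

Examine the behaviour of a_n along subsequences.
Even-n subsequence a_{2k} = 3/(2k+17) -> 0. Odd-n subsequence a_{2k+1} = -3/(2k+18) -> 0. Both tend to 0, which suggests the limit is 0; verify directly.
|a_n - 0| = 3/(n+17) < 3/n for every n >= 1.
Given epsilon > 0, choose a positive integer N > 3/epsilon. Then for all n >= N, |a_n| < 3/n <= 3/N < epsilon.
So by the definition of the limit, lim a_n exists and equals 0.

0


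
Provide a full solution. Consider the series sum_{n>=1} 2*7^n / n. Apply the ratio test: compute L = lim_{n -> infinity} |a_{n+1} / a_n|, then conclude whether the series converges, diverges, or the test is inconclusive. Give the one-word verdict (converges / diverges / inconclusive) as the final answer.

Let a_n denote the general term. Form the ratio a_{n+1}/a_n and simplify:
a_{n+1}/a_n = 7*n/(n + 1)
Take the limit as n -> infinity: L = 7.
Since L = 7 > 1 (or L = infinity), the ratio test implies the series diverges.

diverges


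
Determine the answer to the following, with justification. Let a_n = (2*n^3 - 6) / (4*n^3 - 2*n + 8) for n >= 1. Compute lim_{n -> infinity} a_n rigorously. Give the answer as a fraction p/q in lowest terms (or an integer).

Divide numerator and denominator by n^3, the highest power:
numerator / n^3 = 2 - 6/n^3
denominator / n^3 = 4 - 2/n^2 + 8/n^3
As n -> infinity, all terms of the form c/n^k (k >= 1) tend to 0.
So numerator / n^3 -> 2 and denominator / n^3 -> 4.
Therefore lim a_n = 1/2.

1/2


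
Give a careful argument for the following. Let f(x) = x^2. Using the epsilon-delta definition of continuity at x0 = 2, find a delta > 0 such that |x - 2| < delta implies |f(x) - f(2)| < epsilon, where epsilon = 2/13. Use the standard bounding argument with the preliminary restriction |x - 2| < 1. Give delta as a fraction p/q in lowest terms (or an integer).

Factor: |x^2 - (2)^2| = |x - 2| * |x + 2|.
Impose |x - 2| < 1 first. Then |x + 2| = |(x - 2) + 2*(2)| <= |x - 2| + 2*|2| < 1 + 4 = 5.
So |x^2 - (2)^2| < delta * 5.
We need delta * 5 <= 2/13, i.e. delta <= 2/13/5 = 2/65.
Since 2/65 < 1, this is tighter than 1; take delta = 2/65.
So delta = 2/65 works.

2/65


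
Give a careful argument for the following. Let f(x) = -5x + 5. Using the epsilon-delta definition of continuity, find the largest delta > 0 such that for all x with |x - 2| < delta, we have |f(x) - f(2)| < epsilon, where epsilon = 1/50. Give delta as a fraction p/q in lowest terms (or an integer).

We compute f(2) = -5*(2) + 5 = -5.
|f(x) - f(2)| = |-5x + 5 - (-5)| = |-5(x - 2)| = 5|x - 2|.
We need 5|x - 2| < 1/50, i.e. |x - 2| < 1/50 / 5 = 1/250.
So any delta <= 1/250 works. Conversely, if delta > 1/250, then x = 2 + 1/250 satisfies |x - 2| = 1/250 < delta but |f(x) - f(2)| = 5 * 1/250 = 1/50, which is not < 1/50; so no larger delta works.
Hence the largest such delta is 1/250.

1/250


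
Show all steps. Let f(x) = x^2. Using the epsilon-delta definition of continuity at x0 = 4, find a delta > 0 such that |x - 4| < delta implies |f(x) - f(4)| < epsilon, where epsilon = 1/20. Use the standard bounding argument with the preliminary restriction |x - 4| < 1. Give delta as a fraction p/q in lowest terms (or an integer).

Factor: |x^2 - (4)^2| = |x - 4| * |x + 4|.
Impose |x - 4| < 1 first. Then |x + 4| = |(x - 4) + 2*(4)| <= |x - 4| + 2*|4| < 1 + 8 = 9.
So |x^2 - (4)^2| < delta * 9.
We need delta * 9 <= 1/20, i.e. delta <= 1/20/9 = 1/180.
Since 1/180 < 1, this is tighter than 1; take delta = 1/180.
So delta = 1/180 works.

1/180


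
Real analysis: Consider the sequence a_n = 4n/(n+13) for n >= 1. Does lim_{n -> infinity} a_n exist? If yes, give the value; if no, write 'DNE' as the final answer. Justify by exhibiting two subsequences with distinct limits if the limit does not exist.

Examine the behaviour of a_n along subsequences.
Even-n subsequence a_{2k} = 4(2k)/(2k+13) -> 4. Odd-n subsequence a_{2k+1} = 4(2k+1)/(2k+14) -> 4. Both tend to 4, which suggests the limit is 4; verify directly.
|a_n - 4| = |4n - 4(n+13)| / (n+13) = 52/(n+13) < 52/n for every n >= 1.
Given epsilon > 0, choose a positive integer N > 52/epsilon. Then for all n >= N, |a_n - 4| < 52/n <= 52/N < epsilon.
So by the definition of the limit, lim a_n exists and equals 4.

4


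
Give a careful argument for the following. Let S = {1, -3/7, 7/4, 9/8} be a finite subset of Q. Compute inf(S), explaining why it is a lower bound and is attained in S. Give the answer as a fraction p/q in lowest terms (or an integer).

S is finite, so inf(S) = min(S).
Sorted increasing:
-3/7, 1, 9/8, 7/4
The extremum is -3/7.
For every x in S, x >= -3/7. And -3/7 is in S, so it is attained.
Therefore inf(S) = -3/7.

-3/7


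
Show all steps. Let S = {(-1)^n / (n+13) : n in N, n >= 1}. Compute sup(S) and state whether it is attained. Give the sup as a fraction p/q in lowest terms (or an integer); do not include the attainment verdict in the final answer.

Analysis:
- Values: -1/14, 1/15, -1/16, 1/17, -1/18, ...
- Positive terms (even n): 1/(2+13), 1/(4+13), ... decreasing -> max = 1/15 (n=2).
- Negative terms (odd n): -1/(1+13), -1/(3+13), ... increasing -> min = -1/14 (n=1).
- So sup = 1/15 (attained at n=2); inf = -1/14 (attained at n=1).
Conclusion: sup(S) = 1/15, attained in S.

1/15


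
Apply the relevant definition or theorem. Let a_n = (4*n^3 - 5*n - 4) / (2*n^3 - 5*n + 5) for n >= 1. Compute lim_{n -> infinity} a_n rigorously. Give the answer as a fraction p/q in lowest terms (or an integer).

Divide numerator and denominator by n^3, the highest power:
numerator / n^3 = 4 - 5/n^2 - 4/n^3
denominator / n^3 = 2 - 5/n^2 + 5/n^3
As n -> infinity, all terms of the form c/n^k (k >= 1) tend to 0.
So numerator / n^3 -> 4 and denominator / n^3 -> 2.
Therefore lim a_n = 2.

2


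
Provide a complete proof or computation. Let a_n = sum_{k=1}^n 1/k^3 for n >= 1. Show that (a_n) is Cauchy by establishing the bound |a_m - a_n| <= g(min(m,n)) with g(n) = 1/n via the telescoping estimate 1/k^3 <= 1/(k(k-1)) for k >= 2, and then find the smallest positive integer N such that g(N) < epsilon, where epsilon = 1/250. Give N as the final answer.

For m > n >= 1: |a_m - a_n| = sum_{k=n+1}^m 1/k^3.
Use 1/k^3 <= 1/(k(k-1)) = 1/(k-1) - 1/k for k >= 2 (which holds since k^3 >= k^2 >= k(k-1) for k >= 2):
sum_{k=n+1}^m 1/k^3 <= sum_{k=n+1}^m (1/(k-1) - 1/k) = 1/n - 1/m <= 1/n.
By symmetry the same bound holds with n,m swapped, so |a_m - a_n| <= 1/min(m,n) = g(min(m,n)). Since g(n) -> 0, (a_n) is Cauchy.
Now solve g(N) < 1/250: 1/N < 1/250 <=> N > 1/(1/250) = 250.
The smallest integer strictly greater than 250 is N = 251.
Check: g(251) = 1/251 < 1/250; g(250) = 1/250 >= 1/250. So N = 251.

251


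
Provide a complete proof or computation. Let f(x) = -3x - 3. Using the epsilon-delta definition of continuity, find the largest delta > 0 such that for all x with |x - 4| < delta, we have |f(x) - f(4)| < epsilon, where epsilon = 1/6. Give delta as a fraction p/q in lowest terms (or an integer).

We compute f(4) = -3*(4) - 3 = -15.
|f(x) - f(4)| = |-3x - 3 - (-15)| = |-3(x - 4)| = 3|x - 4|.
We need 3|x - 4| < 1/6, i.e. |x - 4| < 1/6 / 3 = 1/18.
So any delta <= 1/18 works. Conversely, if delta > 1/18, then x = 4 + 1/18 satisfies |x - 4| = 1/18 < delta but |f(x) - f(4)| = 3 * 1/18 = 1/6, which is not < 1/6; so no larger delta works.
Hence the largest such delta is 1/18.

1/18


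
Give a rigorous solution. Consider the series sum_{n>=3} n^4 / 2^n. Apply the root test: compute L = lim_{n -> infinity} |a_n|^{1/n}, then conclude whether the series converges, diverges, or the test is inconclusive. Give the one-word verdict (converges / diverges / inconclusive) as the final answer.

Let a_n denote the general term. Form |a_n|^(1/n) and simplify:
|a_n|^(1/n) = n^(4/n)/2
Take the limit as n -> infinity: L = 1/2.
Since L = 1/2 < 1, the root test implies convergence.

converges


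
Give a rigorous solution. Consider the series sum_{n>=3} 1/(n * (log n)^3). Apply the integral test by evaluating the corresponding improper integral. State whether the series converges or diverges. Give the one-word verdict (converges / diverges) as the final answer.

Let f(x) = 1/(x*log(x)^3). Then f is positive, continuous, and decreasing on [3, infinity), so the integral test applies.
Compute the improper integral int_{3}^infinity f(x) dx:
  antiderivative F(x) = -1/(2*log(x)^2).
  F(x) -> 0 as x -> infinity.  int = 0 - F(3) = 1/(2*log(3)^2) < infinity. By the integral test, the series converges.

converges


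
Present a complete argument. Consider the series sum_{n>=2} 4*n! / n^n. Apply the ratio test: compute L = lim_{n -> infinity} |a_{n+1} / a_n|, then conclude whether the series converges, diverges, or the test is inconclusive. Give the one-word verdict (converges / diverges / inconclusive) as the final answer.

Let a_n denote the general term. Form the ratio a_{n+1}/a_n and simplify:
a_{n+1}/a_n = (n/(n + 1))^n
Take the limit as n -> infinity: L = exp(-1).
Since L = exp(-1) < 1, the ratio test implies the series converges.

converges


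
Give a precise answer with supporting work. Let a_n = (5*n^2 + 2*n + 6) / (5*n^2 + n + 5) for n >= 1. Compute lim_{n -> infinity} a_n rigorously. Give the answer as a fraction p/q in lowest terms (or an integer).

Divide numerator and denominator by n^2, the highest power:
numerator / n^2 = 5 + 2/n + 6/n^2
denominator / n^2 = 5 + 1/n + 5/n^2
As n -> infinity, all terms of the form c/n^k (k >= 1) tend to 0.
So numerator / n^2 -> 5 and denominator / n^2 -> 5.
Therefore lim a_n = 1.

1


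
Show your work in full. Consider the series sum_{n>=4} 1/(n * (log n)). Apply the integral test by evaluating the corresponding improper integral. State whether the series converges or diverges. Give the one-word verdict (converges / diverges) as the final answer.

Let f(x) = 1/(x*log(x)). Then f is positive, continuous, and decreasing on [4, infinity), so the integral test applies.
Compute the improper integral int_{4}^infinity f(x) dx:
  antiderivative F(x) = log(log(x)).
  F(x) = log(log(x)) -> infinity as x -> infinity. The integral diverges, so by the integral test, the series diverges.

diverges


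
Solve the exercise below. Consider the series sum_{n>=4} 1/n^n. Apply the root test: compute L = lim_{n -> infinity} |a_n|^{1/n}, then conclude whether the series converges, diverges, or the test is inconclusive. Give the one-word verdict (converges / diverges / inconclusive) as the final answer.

Let a_n denote the general term. Form |a_n|^(1/n) and simplify:
|a_n|^(1/n) = 1/n
Take the limit as n -> infinity: L = 0.
Since L = 0 < 1, the root test implies convergence.

converges


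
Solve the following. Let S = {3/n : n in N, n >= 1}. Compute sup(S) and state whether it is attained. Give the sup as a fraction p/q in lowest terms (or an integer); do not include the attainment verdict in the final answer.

Analysis:
- Values: 3, 3/2, 1, 3/4, ... strictly decreasing.
- The maximum is 3 (n=1); sup = 3 (attained).
- The set is bounded below by 0; 3/n -> 0 so 0 is the greatest lower bound.
- 0 is not in the set, so inf = 0 is not attained.
Conclusion: sup(S) = 3, attained in S.

3


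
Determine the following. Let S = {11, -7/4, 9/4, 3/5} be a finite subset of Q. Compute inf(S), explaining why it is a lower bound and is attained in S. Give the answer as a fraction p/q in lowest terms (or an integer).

S is finite, so inf(S) = min(S).
Sorted increasing:
-7/4, 3/5, 9/4, 11
The extremum is -7/4.
For every x in S, x >= -7/4. And -7/4 is in S, so it is attained.
Therefore inf(S) = -7/4.

-7/4


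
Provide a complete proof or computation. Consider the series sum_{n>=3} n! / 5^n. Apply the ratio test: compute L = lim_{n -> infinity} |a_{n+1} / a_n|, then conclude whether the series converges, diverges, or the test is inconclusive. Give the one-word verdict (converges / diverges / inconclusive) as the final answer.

Let a_n denote the general term. Form the ratio a_{n+1}/a_n and simplify:
a_{n+1}/a_n = n/5 + 1/5
Take the limit as n -> infinity: L = infinity.
Since L = infinity > 1 (or L = infinity), the ratio test implies the series diverges.

diverges


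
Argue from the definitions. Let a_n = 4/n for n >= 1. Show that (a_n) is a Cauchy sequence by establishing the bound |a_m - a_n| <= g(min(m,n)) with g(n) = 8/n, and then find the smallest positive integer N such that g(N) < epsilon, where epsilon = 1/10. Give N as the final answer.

For any m, n >= 1, by the triangle inequality:
|a_m - a_n| = |4/m - 4/n| <= 4*1/m + 4*1/n <= 8/min(m,n).
So g(n) = 8/n bounds the Cauchy difference. Since g(n) -> 0, (a_n) is Cauchy.
Now solve g(N) < 1/10: 8/N < 1/10 <=> N > 8 / (1/10) = 80.
The smallest integer strictly greater than 80 is N = 81.
Check: g(81) = 8/81 = 8/81 < 1/10; g(80) = 1/10 >= 1/10. So N = 81.

81


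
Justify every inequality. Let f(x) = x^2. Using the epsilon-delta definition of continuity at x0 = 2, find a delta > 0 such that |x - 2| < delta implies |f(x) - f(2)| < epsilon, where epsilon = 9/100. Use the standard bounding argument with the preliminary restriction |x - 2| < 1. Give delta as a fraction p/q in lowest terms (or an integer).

Factor: |x^2 - (2)^2| = |x - 2| * |x + 2|.
Impose |x - 2| < 1 first. Then |x + 2| = |(x - 2) + 2*(2)| <= |x - 2| + 2*|2| < 1 + 4 = 5.
So |x^2 - (2)^2| < delta * 5.
We need delta * 5 <= 9/100, i.e. delta <= 9/100/5 = 9/500.
Since 9/500 < 1, this is tighter than 1; take delta = 9/500.
So delta = 9/500 works.

9/500


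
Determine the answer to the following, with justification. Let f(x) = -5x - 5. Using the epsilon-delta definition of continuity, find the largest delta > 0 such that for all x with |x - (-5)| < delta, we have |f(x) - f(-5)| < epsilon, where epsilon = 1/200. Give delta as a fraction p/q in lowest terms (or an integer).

We compute f(-5) = -5*(-5) - 5 = 20.
|f(x) - f(-5)| = |-5x - 5 - (20)| = |-5(x - (-5))| = 5|x - (-5)|.
We need 5|x - (-5)| < 1/200, i.e. |x - (-5)| < 1/200 / 5 = 1/1000.
So any delta <= 1/1000 works. Conversely, if delta > 1/1000, then x = -5 + 1/1000 satisfies |x - (-5)| = 1/1000 < delta but |f(x) - f(-5)| = 5 * 1/1000 = 1/200, which is not < 1/200; so no larger delta works.
Hence the largest such delta is 1/1000.

1/1000


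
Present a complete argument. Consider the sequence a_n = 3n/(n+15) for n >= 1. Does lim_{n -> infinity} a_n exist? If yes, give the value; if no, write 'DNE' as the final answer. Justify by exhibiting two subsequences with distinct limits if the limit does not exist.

Examine the behaviour of a_n along subsequences.
Even-n subsequence a_{2k} = 3(2k)/(2k+15) -> 3. Odd-n subsequence a_{2k+1} = 3(2k+1)/(2k+16) -> 3. Both tend to 3, which suggests the limit is 3; verify directly.
|a_n - 3| = |3n - 3(n+15)| / (n+15) = 45/(n+15) < 45/n for every n >= 1.
Given epsilon > 0, choose a positive integer N > 45/epsilon. Then for all n >= N, |a_n - 3| < 45/n <= 45/N < epsilon.
So by the definition of the limit, lim a_n exists and equals 3.

3


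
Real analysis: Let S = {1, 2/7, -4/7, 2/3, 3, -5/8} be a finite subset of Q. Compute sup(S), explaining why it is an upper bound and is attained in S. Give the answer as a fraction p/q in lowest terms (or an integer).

S is finite, so sup(S) = max(S).
Sorted decreasing:
3, 1, 2/3, 2/7, -4/7, -5/8
The extremum is 3.
For every x in S, x <= 3. And 3 is in S, so it is attained.
Therefore sup(S) = 3.

3


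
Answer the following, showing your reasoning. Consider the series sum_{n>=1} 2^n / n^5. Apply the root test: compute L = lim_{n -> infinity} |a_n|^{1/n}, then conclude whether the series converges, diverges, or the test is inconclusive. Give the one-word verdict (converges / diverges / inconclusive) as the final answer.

Let a_n denote the general term. Form |a_n|^(1/n) and simplify:
|a_n|^(1/n) = 2/n^(5/n)
Take the limit as n -> infinity: L = 2.
Since L = 2 > 1, the root test implies divergence.

diverges


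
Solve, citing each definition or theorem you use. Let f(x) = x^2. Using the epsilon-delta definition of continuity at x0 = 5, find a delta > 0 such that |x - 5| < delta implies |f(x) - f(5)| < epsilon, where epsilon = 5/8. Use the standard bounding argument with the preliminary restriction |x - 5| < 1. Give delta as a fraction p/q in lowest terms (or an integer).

Factor: |x^2 - (5)^2| = |x - 5| * |x + 5|.
Impose |x - 5| < 1 first. Then |x + 5| = |(x - 5) + 2*(5)| <= |x - 5| + 2*|5| < 1 + 10 = 11.
So |x^2 - (5)^2| < delta * 11.
We need delta * 11 <= 5/8, i.e. delta <= 5/8/11 = 5/88.
Since 5/88 < 1, this is tighter than 1; take delta = 5/88.
So delta = 5/88 works.

5/88


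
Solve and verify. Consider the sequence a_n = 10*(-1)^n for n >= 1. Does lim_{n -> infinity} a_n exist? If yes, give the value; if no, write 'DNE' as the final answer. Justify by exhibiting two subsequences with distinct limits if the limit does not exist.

Examine the behaviour of a_n along subsequences.
Even-n subsequence a_{2k} = 10 -> 10. Odd-n subsequence a_{2k+1} = -10 -> -10.
Since these two subsequential limits are 10 and -10, distinct, the full sequence cannot converge (a convergent sequence has all subsequences tending to the same limit). So lim a_n does not exist.

DNE


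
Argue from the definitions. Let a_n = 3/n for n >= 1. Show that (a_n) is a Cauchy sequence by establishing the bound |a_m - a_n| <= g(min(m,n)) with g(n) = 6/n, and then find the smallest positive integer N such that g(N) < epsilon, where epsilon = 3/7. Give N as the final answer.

For any m, n >= 1, by the triangle inequality:
|a_m - a_n| = |3/m - 3/n| <= 3*1/m + 3*1/n <= 6/min(m,n).
So g(n) = 6/n bounds the Cauchy difference. Since g(n) -> 0, (a_n) is Cauchy.
Now solve g(N) < 3/7: 6/N < 3/7 <=> N > 6 / (3/7) = 14.
The smallest integer strictly greater than 14 is N = 15.
Check: g(15) = 6/15 = 2/5 < 3/7; g(14) = 3/7 >= 3/7. So N = 15.

15


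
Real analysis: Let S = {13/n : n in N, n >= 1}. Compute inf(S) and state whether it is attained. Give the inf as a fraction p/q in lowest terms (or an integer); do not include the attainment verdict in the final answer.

Analysis:
- Values: 13, 13/2, 13/3, 13/4, ... strictly decreasing.
- The maximum is 13 (n=1); sup = 13 (attained).
- The set is bounded below by 0; 13/n -> 0 so 0 is the greatest lower bound.
- 0 is not in the set, so inf = 0 is not attained.
Conclusion: inf(S) = 0, not attained in S.

0


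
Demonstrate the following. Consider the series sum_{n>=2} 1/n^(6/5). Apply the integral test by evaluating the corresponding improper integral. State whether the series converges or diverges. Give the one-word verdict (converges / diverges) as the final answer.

Let f(x) = x^(-6/5). Then f is positive, continuous, and decreasing on [2, infinity), so the integral test applies.
Compute the improper integral int_{2}^infinity f(x) dx:
  antiderivative F(x) = -5/x^(1/5).
  As x -> infinity, F(x) -> 0 (since p = 6/5 > 1).
  So int = F(infinity) - F(2) = 0 - (-5*2^(4/5)/2) = 5*2^(4/5)/2.
  Finite, so by the integral test, the series converges.

converges


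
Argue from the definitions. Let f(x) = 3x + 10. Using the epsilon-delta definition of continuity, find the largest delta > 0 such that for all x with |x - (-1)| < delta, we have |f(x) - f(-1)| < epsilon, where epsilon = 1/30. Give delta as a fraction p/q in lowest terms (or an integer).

We compute f(-1) = 3*(-1) + 10 = 7.
|f(x) - f(-1)| = |3x + 10 - (7)| = |3(x - (-1))| = 3|x - (-1)|.
We need 3|x - (-1)| < 1/30, i.e. |x - (-1)| < 1/30 / 3 = 1/90.
So any delta <= 1/90 works. Conversely, if delta > 1/90, then x = -1 + 1/90 satisfies |x - (-1)| = 1/90 < delta but |f(x) - f(-1)| = 3 * 1/90 = 1/30, which is not < 1/30; so no larger delta works.
Hence the largest such delta is 1/90.

1/90


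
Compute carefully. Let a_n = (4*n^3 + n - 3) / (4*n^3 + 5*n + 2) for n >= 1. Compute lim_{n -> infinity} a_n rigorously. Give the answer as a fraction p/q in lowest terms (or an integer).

Divide numerator and denominator by n^3, the highest power:
numerator / n^3 = 4 + n^(-2) - 3/n^3
denominator / n^3 = 4 + 5/n^2 + 2/n^3
As n -> infinity, all terms of the form c/n^k (k >= 1) tend to 0.
So numerator / n^3 -> 4 and denominator / n^3 -> 4.
Therefore lim a_n = 1.

1


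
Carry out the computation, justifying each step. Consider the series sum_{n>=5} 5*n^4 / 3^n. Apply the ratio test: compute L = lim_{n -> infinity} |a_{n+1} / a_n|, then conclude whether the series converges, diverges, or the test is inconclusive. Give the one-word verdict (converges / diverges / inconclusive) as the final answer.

Let a_n denote the general term. Form the ratio a_{n+1}/a_n and simplify:
a_{n+1}/a_n = (n + 1)^4/(3*n^4)
Take the limit as n -> infinity: L = 1/3.
Since L = 1/3 < 1, the ratio test implies the series converges.

converges


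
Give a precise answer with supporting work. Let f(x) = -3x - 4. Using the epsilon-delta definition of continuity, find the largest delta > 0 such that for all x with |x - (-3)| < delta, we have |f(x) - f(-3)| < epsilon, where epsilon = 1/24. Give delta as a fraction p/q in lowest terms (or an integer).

We compute f(-3) = -3*(-3) - 4 = 5.
|f(x) - f(-3)| = |-3x - 4 - (5)| = |-3(x - (-3))| = 3|x - (-3)|.
We need 3|x - (-3)| < 1/24, i.e. |x - (-3)| < 1/24 / 3 = 1/72.
So any delta <= 1/72 works. Conversely, if delta > 1/72, then x = -3 + 1/72 satisfies |x - (-3)| = 1/72 < delta but |f(x) - f(-3)| = 3 * 1/72 = 1/24, which is not < 1/24; so no larger delta works.
Hence the largest such delta is 1/72.

1/72


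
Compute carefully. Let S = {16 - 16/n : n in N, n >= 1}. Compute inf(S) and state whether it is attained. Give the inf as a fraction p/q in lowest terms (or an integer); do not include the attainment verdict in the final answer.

Analysis:
- Values: 0, 8, 32/3, 12, ... strictly increasing.
- Minimum is 0 (n=1); inf = 0 (attained).
- 16 - 16/n -> 16 from below; sup = 16, not attained.
Conclusion: inf(S) = 0, attained in S.

0


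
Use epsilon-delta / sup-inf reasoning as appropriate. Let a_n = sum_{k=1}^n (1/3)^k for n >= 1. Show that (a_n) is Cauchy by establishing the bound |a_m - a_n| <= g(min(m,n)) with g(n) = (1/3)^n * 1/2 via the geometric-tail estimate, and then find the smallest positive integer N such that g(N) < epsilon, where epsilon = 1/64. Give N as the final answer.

For m > n >= 1: |a_m - a_n| = sum_{k=n+1}^m (1/3)^k < sum_{k=n+1}^infinity (1/3)^k = (1/3)^(n+1) / (1 - 1/3) = (1/3)^n * (1/3) * (3/2) = (1/3)^n * 1/2.
So g(n) = (1/3)^n / 2. Since g(n) -> 0, (a_n) is Cauchy.
Now solve g(N) < 1/64: (1/3)^N / 2 < 1/64 <=> 3^N > 1 / (2 * 1/64) = 32.
Check powers of 3: 3^3 = 27 <= 32, 3^4 = 81 > 32.
So the smallest such N is 4. Check: g(4) = 1/(2 * 81) = 1/162 < 1/64.

4


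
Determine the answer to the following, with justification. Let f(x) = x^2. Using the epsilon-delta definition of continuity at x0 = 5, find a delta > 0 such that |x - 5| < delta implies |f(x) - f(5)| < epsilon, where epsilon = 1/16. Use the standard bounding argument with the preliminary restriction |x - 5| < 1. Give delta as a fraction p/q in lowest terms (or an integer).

Factor: |x^2 - (5)^2| = |x - 5| * |x + 5|.
Impose |x - 5| < 1 first. Then |x + 5| = |(x - 5) + 2*(5)| <= |x - 5| + 2*|5| < 1 + 10 = 11.
So |x^2 - (5)^2| < delta * 11.
We need delta * 11 <= 1/16, i.e. delta <= 1/16/11 = 1/176.
Since 1/176 < 1, this is tighter than 1; take delta = 1/176.
So delta = 1/176 works.

1/176


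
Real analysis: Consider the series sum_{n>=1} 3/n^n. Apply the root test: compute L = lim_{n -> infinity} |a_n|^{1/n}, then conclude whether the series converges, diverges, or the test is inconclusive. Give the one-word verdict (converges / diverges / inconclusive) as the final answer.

Let a_n denote the general term. Form |a_n|^(1/n) and simplify:
|a_n|^(1/n) = 3^(1/n)/n
Take the limit as n -> infinity: L = 0.
Since L = 0 < 1, the root test implies convergence.

converges


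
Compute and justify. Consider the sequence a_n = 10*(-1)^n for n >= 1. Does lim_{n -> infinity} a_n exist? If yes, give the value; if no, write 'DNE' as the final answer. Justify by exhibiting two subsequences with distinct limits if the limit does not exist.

Examine the behaviour of a_n along subsequences.
Even-n subsequence a_{2k} = 10 -> 10. Odd-n subsequence a_{2k+1} = -10 -> -10.
Since these two subsequential limits are 10 and -10, distinct, the full sequence cannot converge (a convergent sequence has all subsequences tending to the same limit). So lim a_n does not exist.

DNE


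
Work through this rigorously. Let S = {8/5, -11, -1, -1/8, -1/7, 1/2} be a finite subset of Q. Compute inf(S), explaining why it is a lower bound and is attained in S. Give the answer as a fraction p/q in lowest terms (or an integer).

S is finite, so inf(S) = min(S).
Sorted increasing:
-11, -1, -1/7, -1/8, 1/2, 8/5
The extremum is -11.
For every x in S, x >= -11. And -11 is in S, so it is attained.
Therefore inf(S) = -11.

-11


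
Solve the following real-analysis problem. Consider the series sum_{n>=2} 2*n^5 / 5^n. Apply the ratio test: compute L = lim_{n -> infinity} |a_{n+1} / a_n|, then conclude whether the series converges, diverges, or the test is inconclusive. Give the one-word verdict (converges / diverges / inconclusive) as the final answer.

Let a_n denote the general term. Form the ratio a_{n+1}/a_n and simplify:
a_{n+1}/a_n = (n + 1)^5/(5*n^5)
Take the limit as n -> infinity: L = 1/5.
Since L = 1/5 < 1, the ratio test implies the series converges.

converges


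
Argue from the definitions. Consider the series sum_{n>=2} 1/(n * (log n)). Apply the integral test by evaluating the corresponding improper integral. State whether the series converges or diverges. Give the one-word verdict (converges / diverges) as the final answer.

Let f(x) = 1/(x*log(x)). Then f is positive, continuous, and decreasing on [2, infinity), so the integral test applies.
Compute the improper integral int_{2}^infinity f(x) dx:
  antiderivative F(x) = log(log(x)).
  F(x) = log(log(x)) -> infinity as x -> infinity. The integral diverges, so by the integral test, the series diverges.

diverges


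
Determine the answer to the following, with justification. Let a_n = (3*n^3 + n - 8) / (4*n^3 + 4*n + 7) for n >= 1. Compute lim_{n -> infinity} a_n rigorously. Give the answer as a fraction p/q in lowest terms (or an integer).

Divide numerator and denominator by n^3, the highest power:
numerator / n^3 = 3 + n^(-2) - 8/n^3
denominator / n^3 = 4 + 4/n^2 + 7/n^3
As n -> infinity, all terms of the form c/n^k (k >= 1) tend to 0.
So numerator / n^3 -> 3 and denominator / n^3 -> 4.
Therefore lim a_n = 3/4.

3/4


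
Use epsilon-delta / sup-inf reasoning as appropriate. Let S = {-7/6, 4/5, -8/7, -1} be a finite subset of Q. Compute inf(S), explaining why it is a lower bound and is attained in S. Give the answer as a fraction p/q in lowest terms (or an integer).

S is finite, so inf(S) = min(S).
Sorted increasing:
-7/6, -8/7, -1, 4/5
The extremum is -7/6.
For every x in S, x >= -7/6. And -7/6 is in S, so it is attained.
Therefore inf(S) = -7/6.

-7/6


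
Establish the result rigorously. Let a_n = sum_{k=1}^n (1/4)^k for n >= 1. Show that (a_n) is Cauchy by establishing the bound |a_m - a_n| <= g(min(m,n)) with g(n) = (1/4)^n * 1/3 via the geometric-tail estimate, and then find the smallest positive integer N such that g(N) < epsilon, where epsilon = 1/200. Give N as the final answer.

For m > n >= 1: |a_m - a_n| = sum_{k=n+1}^m (1/4)^k < sum_{k=n+1}^infinity (1/4)^k = (1/4)^(n+1) / (1 - 1/4) = (1/4)^n * (1/4) * (4/3) = (1/4)^n * 1/3.
So g(n) = (1/4)^n / 3. Since g(n) -> 0, (a_n) is Cauchy.
Now solve g(N) < 1/200: (1/4)^N / 3 < 1/200 <=> 4^N > 1 / (3 * 1/200) = 200/3.
Check powers of 4: 4^3 = 64 <= 200/3, 4^4 = 256 > 200/3.
So the smallest such N is 4. Check: g(4) = 1/(3 * 256) = 1/768 < 1/200.

4


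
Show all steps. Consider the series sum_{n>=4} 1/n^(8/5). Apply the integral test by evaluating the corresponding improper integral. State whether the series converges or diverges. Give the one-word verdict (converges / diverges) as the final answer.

Let f(x) = x^(-8/5). Then f is positive, continuous, and decreasing on [4, infinity), so the integral test applies.
Compute the improper integral int_{4}^infinity f(x) dx:
  antiderivative F(x) = -5/(3*x^(3/5)).
  As x -> infinity, F(x) -> 0 (since p = 8/5 > 1).
  So int = F(infinity) - F(4) = 0 - (-5*2^(4/5)/12) = 5*2^(4/5)/12.
  Finite, so by the integral test, the series converges.

converges


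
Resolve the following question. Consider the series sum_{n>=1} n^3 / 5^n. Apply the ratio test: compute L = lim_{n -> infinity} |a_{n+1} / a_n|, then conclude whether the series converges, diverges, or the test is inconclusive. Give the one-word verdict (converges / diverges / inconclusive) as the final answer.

Let a_n denote the general term. Form the ratio a_{n+1}/a_n and simplify:
a_{n+1}/a_n = (n + 1)^3/(5*n^3)
Take the limit as n -> infinity: L = 1/5.
Since L = 1/5 < 1, the ratio test implies the series converges.

converges


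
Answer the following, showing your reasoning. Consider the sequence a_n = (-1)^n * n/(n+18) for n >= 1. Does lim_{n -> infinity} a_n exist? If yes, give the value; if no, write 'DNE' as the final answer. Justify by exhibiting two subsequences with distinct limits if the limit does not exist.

Examine the behaviour of a_n along subsequences.
a_{2k} = 2k/(2k+18) -> 1. a_{2k+1} = -(2k+1)/(2k+19) -> -1.
Since these two subsequential limits are 1 and -1, distinct, the full sequence cannot converge (a convergent sequence has all subsequences tending to the same limit). So lim a_n does not exist.

DNE


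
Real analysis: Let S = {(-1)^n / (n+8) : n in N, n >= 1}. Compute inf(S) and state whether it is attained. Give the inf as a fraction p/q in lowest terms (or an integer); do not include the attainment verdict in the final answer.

Analysis:
- Values: -1/9, 1/10, -1/11, 1/12, -1/13, ...
- Positive terms (even n): 1/(2+8), 1/(4+8), ... decreasing -> max = 1/10 (n=2).
- Negative terms (odd n): -1/(1+8), -1/(3+8), ... increasing -> min = -1/9 (n=1).
- So sup = 1/10 (attained at n=2); inf = -1/9 (attained at n=1).
Conclusion: inf(S) = -1/9, attained in S.

-1/9


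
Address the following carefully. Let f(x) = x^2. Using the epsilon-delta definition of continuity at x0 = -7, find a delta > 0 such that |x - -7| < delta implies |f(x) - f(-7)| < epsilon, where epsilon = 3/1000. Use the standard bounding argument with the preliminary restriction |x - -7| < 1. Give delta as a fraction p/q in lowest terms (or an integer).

Factor: |x^2 - (-7)^2| = |x - -7| * |x + -7|.
Impose |x - -7| < 1 first. Then |x + -7| = |(x - -7) + 2*(-7)| <= |x - -7| + 2*|-7| < 1 + 14 = 15.
So |x^2 - (-7)^2| < delta * 15.
We need delta * 15 <= 3/1000, i.e. delta <= 3/1000/15 = 1/5000.
Since 1/5000 < 1, this is tighter than 1; take delta = 1/5000.
So delta = 1/5000 works.

1/5000


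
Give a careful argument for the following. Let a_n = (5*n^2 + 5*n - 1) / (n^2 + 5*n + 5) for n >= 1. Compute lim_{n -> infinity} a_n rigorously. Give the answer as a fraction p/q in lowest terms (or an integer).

Divide numerator and denominator by n^2, the highest power:
numerator / n^2 = 5 + 5/n - 1/n^2
denominator / n^2 = 1 + 5/n + 5/n^2
As n -> infinity, all terms of the form c/n^k (k >= 1) tend to 0.
So numerator / n^2 -> 5 and denominator / n^2 -> 1.
Therefore lim a_n = 5.

5


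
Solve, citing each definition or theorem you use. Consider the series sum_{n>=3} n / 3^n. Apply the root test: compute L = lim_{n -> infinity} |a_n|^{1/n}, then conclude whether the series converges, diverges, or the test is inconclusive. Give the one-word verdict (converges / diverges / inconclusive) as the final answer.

Let a_n denote the general term. Form |a_n|^(1/n) and simplify:
|a_n|^(1/n) = n^(1/n)/3
Take the limit as n -> infinity: L = 1/3.
Since L = 1/3 < 1, the root test implies convergence.

converges


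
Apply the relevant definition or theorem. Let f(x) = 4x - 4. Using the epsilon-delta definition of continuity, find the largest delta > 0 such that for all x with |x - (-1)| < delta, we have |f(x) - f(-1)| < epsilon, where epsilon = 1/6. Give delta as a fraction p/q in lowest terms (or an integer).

We compute f(-1) = 4*(-1) - 4 = -8.
|f(x) - f(-1)| = |4x - 4 - (-8)| = |4(x - (-1))| = 4|x - (-1)|.
We need 4|x - (-1)| < 1/6, i.e. |x - (-1)| < 1/6 / 4 = 1/24.
So any delta <= 1/24 works. Conversely, if delta > 1/24, then x = -1 + 1/24 satisfies |x - (-1)| = 1/24 < delta but |f(x) - f(-1)| = 4 * 1/24 = 1/6, which is not < 1/6; so no larger delta works.
Hence the largest such delta is 1/24.

1/24


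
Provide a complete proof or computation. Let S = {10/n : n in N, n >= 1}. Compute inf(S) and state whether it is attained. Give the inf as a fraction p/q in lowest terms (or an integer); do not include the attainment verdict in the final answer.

Analysis:
- Values: 10, 5, 10/3, 5/2, ... strictly decreasing.
- The maximum is 10 (n=1); sup = 10 (attained).
- The set is bounded below by 0; 10/n -> 0 so 0 is the greatest lower bound.
- 0 is not in the set, so inf = 0 is not attained.
Conclusion: inf(S) = 0, not attained in S.

0


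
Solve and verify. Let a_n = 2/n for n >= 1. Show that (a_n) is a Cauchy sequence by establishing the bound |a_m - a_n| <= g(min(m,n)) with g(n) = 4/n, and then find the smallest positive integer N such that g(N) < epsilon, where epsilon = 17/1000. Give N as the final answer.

For any m, n >= 1, by the triangle inequality:
|a_m - a_n| = |2/m - 2/n| <= 2*1/m + 2*1/n <= 4/min(m,n).
So g(n) = 4/n bounds the Cauchy difference. Since g(n) -> 0, (a_n) is Cauchy.
Now solve g(N) < 17/1000: 4/N < 17/1000 <=> N > 4 / (17/1000) = 4000/17.
The smallest integer strictly greater than 4000/17 is N = 236.
Check: g(236) = 4/236 = 1/59 < 17/1000; g(235) = 4/235 >= 17/1000. So N = 236.

236


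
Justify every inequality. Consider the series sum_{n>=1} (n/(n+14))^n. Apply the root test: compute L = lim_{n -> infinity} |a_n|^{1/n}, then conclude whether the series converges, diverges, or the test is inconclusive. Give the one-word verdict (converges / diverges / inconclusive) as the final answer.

Let a_n denote the general term. Form |a_n|^(1/n) and simplify:
|a_n|^(1/n) = n/(n + 14)
Take the limit as n -> infinity: L = 1.
Since L = 1, the root test is inconclusive. (In fact a_n = (n/(n+14))^n -> e^(-14) != 0, so the nth-term test shows divergence; but the root test itself gives no conclusion.)

inconclusive


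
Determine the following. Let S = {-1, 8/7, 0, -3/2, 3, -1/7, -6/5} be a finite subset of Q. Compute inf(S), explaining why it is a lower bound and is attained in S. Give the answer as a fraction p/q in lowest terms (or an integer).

S is finite, so inf(S) = min(S).
Sorted increasing:
-3/2, -6/5, -1, -1/7, 0, 8/7, 3
The extremum is -3/2.
For every x in S, x >= -3/2. And -3/2 is in S, so it is attained.
Therefore inf(S) = -3/2.

-3/2


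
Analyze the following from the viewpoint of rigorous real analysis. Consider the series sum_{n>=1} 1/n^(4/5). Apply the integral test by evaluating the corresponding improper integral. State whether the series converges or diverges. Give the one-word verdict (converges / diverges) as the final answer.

Let f(x) = x^(-4/5). Then f is positive, continuous, and decreasing on [1, infinity), so the integral test applies.
Compute the improper integral int_{1}^infinity f(x) dx:
  antiderivative F(x) = 5*x^(1/5).
  As x -> infinity, F(x) -> infinity (since p = 4/5 < 1).
  So the integral diverges. By the integral test, the series diverges.

diverges


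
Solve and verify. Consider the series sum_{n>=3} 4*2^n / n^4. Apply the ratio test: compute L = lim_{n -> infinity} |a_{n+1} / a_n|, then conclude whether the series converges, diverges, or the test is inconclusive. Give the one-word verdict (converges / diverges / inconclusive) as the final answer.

Let a_n denote the general term. Form the ratio a_{n+1}/a_n and simplify:
a_{n+1}/a_n = 2*n^4/(n + 1)^4
Take the limit as n -> infinity: L = 2.
Since L = 2 > 1 (or L = infinity), the ratio test implies the series diverges.

diverges


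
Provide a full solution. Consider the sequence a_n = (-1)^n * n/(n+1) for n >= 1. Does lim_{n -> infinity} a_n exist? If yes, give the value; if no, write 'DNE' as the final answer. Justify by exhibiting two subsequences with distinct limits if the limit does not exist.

Examine the behaviour of a_n along subsequences.
a_{2k} = 2k/(2k+1) -> 1. a_{2k+1} = -(2k+1)/(2k+2) -> -1.
Since these two subsequential limits are 1 and -1, distinct, the full sequence cannot converge (a convergent sequence has all subsequences tending to the same limit). So lim a_n does not exist.

DNE


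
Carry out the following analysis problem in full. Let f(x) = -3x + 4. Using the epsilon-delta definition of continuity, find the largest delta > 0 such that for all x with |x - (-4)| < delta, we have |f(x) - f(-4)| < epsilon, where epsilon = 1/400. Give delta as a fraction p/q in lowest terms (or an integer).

We compute f(-4) = -3*(-4) + 4 = 16.
|f(x) - f(-4)| = |-3x + 4 - (16)| = |-3(x - (-4))| = 3|x - (-4)|.
We need 3|x - (-4)| < 1/400, i.e. |x - (-4)| < 1/400 / 3 = 1/1200.
So any delta <= 1/1200 works. Conversely, if delta > 1/1200, then x = -4 + 1/1200 satisfies |x - (-4)| = 1/1200 < delta but |f(x) - f(-4)| = 3 * 1/1200 = 1/400, which is not < 1/400; so no larger delta works.
Hence the largest such delta is 1/1200.

1/1200


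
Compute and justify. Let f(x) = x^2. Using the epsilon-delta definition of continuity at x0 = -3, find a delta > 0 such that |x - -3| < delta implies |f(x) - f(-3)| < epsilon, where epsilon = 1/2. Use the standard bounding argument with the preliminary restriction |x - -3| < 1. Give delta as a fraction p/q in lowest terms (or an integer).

Factor: |x^2 - (-3)^2| = |x - -3| * |x + -3|.
Impose |x - -3| < 1 first. Then |x + -3| = |(x - -3) + 2*(-3)| <= |x - -3| + 2*|-3| < 1 + 6 = 7.
So |x^2 - (-3)^2| < delta * 7.
We need delta * 7 <= 1/2, i.e. delta <= 1/2/7 = 1/14.
Since 1/14 < 1, this is tighter than 1; take delta = 1/14.
So delta = 1/14 works.

1/14
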